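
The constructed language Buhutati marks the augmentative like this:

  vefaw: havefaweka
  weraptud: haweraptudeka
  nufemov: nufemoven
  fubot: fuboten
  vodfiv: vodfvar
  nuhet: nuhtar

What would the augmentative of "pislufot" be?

pislufoten

nufemov and vodfiv both end in -v yet inflect differently (nufemoven, vodfvar), so the final letter is not what conditions the rule; the last vowel is.
"pislufot" has last vowel 'o'. The stems whose last vowel is 'o' (nufemov → nufemoven, fubot → fuboten) add -en.
So pislufot → pislufoten.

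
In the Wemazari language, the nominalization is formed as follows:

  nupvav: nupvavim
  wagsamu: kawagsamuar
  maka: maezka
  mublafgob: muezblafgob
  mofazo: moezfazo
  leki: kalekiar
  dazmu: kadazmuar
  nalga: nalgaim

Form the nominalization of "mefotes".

maka and nalga both end in -a yet inflect differently (maezka, nalgaim), so the final letter is not what conditions the rule; the first letter is.
"mefotes" begins with m-. The stems beginning with m- (mofazo → moezfazo, maka → maezka, mublafgob → muezblafgob) insert -ez- after the first vowel.
So mefotes → meezfotes.

meezfotes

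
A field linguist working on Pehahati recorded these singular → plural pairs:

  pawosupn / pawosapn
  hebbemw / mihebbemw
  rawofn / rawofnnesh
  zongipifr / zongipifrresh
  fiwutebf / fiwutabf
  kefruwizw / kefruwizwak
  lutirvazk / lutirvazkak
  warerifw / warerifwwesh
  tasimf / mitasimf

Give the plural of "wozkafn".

wozkafnnesh

warerifw and kefruwizw both end in -w yet inflect differently (warerifwwesh, kefruwizwak), so the final letter is not what conditions the rule; the second-to-last letter is.
"wozkafn" has second-to-last letter 'f'. The stems whose second-to-last letter is 'f' (rawofn → rawofnnesh, zongipifr → zongipifrresh, warerifw → warerifwwesh) double the final consonant and add -esh.
So wozkafn → wozkafnnesh.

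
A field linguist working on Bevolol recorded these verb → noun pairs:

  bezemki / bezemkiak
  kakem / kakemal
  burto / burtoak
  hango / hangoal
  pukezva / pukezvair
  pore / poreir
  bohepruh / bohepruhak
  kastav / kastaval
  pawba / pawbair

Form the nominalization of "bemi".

burto and hango both end in -o yet inflect differently (burtoak, hangoal), so the final letter is not what conditions the rule; the first letter is.
"bemi" begins with b-. The stems beginning with b- (burto → burtoak, bezemki → bezemkiak, bohepruh → bohepruhak) add -ak.
The other patterns: stems beginning with p- add -ir; stems beginning with h- or k- add -al.
So bemi → bemiak.

bemiak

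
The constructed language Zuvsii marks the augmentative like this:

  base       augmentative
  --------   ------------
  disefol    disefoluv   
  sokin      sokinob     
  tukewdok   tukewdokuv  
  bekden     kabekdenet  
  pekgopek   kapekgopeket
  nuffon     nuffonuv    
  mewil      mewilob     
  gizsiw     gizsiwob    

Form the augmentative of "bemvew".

kabemvewet

disefol and mewil both end in -l yet inflect differently (disefoluv, mewilob), so the final letter is not what conditions the rule; the last vowel is.
"bemvew" has last vowel 'e'. The stems whose last vowel is 'e' (bekden → kabekdenet, pekgopek → kapekgopeket) add ka- … -et around the stem.
The other patterns: stems whose last vowel is 'o' add -uv; stems whose last vowel is 'i' add -ob.
So bemvew → kabemvewet.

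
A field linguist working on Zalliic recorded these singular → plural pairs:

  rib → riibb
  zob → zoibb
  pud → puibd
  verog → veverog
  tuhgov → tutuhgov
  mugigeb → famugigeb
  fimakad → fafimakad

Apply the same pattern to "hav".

haibv

rib and mugigeb both end in -b yet inflect differently (riibb, famugigeb), so the final letter is not what conditions the rule; the number of vowels is.
"hav" has 1 vowel. The stems with 1 vowel (rib → riibb, zob → zoibb, pud → puibd) insert -ib- after the first vowel.
So hav → haibv.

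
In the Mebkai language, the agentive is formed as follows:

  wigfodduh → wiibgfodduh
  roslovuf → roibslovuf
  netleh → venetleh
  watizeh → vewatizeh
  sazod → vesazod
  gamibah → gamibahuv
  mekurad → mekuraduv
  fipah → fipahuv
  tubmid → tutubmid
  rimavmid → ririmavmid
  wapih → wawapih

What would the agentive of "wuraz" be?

"wuraz" has last vowel 'a'. The stems whose last vowel is 'a' (gamibah → gamibahuv, mekurad → mekuraduv, fipah → fipahuv) add -uv.
So wuraz → wurazuv.

wurazuv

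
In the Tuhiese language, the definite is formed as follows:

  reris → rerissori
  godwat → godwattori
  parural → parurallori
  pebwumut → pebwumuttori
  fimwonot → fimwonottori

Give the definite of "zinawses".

zinawsessori

Every pair shown (reris → rerissori, godwat → godwattori, parural → parurallori, …) follows the same rule: double the final consonant and add -ori.
So zinawses → zinawsessori.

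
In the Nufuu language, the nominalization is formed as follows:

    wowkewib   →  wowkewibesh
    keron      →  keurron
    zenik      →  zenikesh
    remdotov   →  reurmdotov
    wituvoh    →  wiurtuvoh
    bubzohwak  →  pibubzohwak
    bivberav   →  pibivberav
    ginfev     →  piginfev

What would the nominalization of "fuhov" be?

zenik and bubzohwak both end in -k yet inflect differently (zenikesh, pibubzohwak), so the final letter is not what conditions the rule; the last vowel is.
"fuhov" has last vowel 'o'. The stems whose last vowel is 'o' (keron → keurron, remdotov → reurmdotov, wituvoh → wiurtuvoh) insert -ur- after the first vowel.
The other patterns: stems whose last vowel is 'i' add -esh; stems whose last vowel is 'a' or 'e' add the prefix pi-.
So fuhov → fuurhov.

fuurhov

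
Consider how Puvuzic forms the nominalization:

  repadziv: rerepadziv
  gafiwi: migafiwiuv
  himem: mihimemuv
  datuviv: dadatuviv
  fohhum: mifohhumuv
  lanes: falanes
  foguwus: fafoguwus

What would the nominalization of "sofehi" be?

repadziv and gafiwi both have last vowel 'i' yet inflect differently (rerepadziv, migafiwiuv), so the last vowel is not what conditions the rule; the final letter is.
"sofehi" ends in -i. The one such stem in the data (gafiwi → migafiwiuv) adds mi- … -uv around the stem, so the same rule applies.
The other patterns: stems ending in -s add the prefix fa-; stems ending in -v repeat the first consonant+vowel as a prefix.
So sofehi → misofehiuv.

misofehiuv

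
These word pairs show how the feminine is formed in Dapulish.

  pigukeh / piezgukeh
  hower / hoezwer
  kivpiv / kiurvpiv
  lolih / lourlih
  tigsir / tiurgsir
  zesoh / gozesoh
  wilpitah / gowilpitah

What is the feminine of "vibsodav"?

govibsodav

"vibsodav" has last vowel 'a'. The one such stem in the data (wilpitah → gowilpitah) adds the prefix go-, so the same rule applies.
So vibsodav → govibsodav.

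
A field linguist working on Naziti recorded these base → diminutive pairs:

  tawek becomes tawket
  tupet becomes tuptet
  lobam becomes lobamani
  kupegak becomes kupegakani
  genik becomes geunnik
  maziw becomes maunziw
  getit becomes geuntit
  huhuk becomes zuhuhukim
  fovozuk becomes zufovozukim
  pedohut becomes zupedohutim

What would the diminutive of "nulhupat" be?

nulhupatani

tawek and kupegak both end in -k yet inflect differently (tawket, kupegakani), so the final letter is not what conditions the rule; the last vowel is.
"nulhupat" has last vowel 'a'. The stems whose last vowel is 'a' (lobam → lobamani, kupegak → kupegakani) add -ani.
So nulhupat → nulhupatani.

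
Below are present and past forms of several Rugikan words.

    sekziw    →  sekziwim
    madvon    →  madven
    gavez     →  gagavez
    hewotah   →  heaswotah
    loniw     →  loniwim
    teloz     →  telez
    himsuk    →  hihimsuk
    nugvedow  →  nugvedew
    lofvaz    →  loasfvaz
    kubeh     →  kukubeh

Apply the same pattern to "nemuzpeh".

gavez and lofvaz both end in -z yet inflect differently (gagavez, loasfvaz), so the final letter is not what conditions the rule; the last vowel is.
"nemuzpeh" has last vowel 'e'. The stems whose last vowel is 'e' (gavez → gagavez, kubeh → kukubeh) repeat the first consonant+vowel as a prefix.
So nemuzpeh → nenemuzpeh.

nenemuzpeh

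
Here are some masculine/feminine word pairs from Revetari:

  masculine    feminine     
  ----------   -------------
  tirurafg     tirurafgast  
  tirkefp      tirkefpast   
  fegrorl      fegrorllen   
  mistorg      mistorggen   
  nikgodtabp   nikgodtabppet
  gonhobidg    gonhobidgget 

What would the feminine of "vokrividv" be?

tirurafg and mistorg both end in -g yet inflect differently (tirurafgast, mistorggen), so the final letter is not what conditions the rule; the second-to-last letter is.
"vokrividv" has second-to-last letter 'd'. The one such stem in the data (gonhobidg → gonhobidgget) doubles the final consonant and adds -et (as does nikgodtabp), so the same rule applies.
The other patterns: stems whose second-to-last letter is 'f' add -ast; stems whose second-to-last letter is 'r' double the final consonant and add -en.
So vokrividv → vokrividvvet.

vokrividvvet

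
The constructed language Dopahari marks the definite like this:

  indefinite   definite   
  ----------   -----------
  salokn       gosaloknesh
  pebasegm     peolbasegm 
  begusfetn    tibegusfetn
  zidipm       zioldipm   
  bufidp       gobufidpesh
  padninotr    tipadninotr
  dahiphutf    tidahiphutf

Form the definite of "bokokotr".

tibokokotr

"bokokotr" has second-to-last letter 't'. The stems whose second-to-last letter is 't' (begusfetn → tibegusfetn, padninotr → tipadninotr, dahiphutf → tidahiphutf) add the prefix ti-.
So bokokotr → tibokokotr.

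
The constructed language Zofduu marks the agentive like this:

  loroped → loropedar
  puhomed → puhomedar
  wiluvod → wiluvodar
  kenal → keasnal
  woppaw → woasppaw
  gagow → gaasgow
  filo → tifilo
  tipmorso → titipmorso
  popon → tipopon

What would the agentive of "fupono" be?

tifupono

"fupono" ends in -o. The stems ending in -o (filo → tifilo, tipmorso → titipmorso) add the prefix ti-.
So fupono → tifupono.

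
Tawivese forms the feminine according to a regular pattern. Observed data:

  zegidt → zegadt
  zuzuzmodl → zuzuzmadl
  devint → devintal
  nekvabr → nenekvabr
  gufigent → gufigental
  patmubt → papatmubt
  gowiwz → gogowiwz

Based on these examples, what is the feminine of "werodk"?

weradk

zegidt and devint both end in -t yet inflect differently (zegadt, devintal), so the final letter is not what conditions the rule; the second-to-last letter is.
"werodk" has second-to-last letter 'd'. The stems whose second-to-last letter is 'd' (zuzuzmodl → zuzuzmadl, zegidt → zegadt) change the last vowel to 'a'.
The other patterns: stems whose second-to-last letter is 'n' add -al; stems whose second-to-last letter is 'b' or 'w' repeat the first consonant+vowel as a prefix.
So werodk → weradk.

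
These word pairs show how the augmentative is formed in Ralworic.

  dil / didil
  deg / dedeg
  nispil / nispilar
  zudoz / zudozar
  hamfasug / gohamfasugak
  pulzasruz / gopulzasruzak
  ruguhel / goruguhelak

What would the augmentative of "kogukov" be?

dil and nispil both end in -l yet inflect differently (didil, nispilar), so the final letter is not what conditions the rule; the number of vowels is.
"kogukov" has 3 vowels. The stems with 3 vowels (hamfasug → gohamfasugak, pulzasruz → gopulzasruzak, ruguhel → goruguhelak) add go- … -ak around the stem.
The other patterns: stems with 1 vowel repeat the first consonant+vowel as a prefix; stems with 2 vowels add -ar.
So kogukov → gokogukovak.

gokogukovak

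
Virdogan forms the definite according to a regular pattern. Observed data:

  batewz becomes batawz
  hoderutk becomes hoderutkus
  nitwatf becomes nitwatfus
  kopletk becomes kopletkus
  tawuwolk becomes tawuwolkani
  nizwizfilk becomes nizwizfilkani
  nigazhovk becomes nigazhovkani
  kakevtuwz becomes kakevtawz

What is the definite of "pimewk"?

pimawk

kopletk and nigazhovk both end in -k yet inflect differently (kopletkus, nigazhovkani), so the final letter is not what conditions the rule; the second-to-last letter is.
"pimewk" has second-to-last letter 'w'. The stems whose second-to-last letter is 'w' (kakevtuwz → kakevtawz, batewz → batawz) change the last vowel to 'a'.
So pimewk → pimawk.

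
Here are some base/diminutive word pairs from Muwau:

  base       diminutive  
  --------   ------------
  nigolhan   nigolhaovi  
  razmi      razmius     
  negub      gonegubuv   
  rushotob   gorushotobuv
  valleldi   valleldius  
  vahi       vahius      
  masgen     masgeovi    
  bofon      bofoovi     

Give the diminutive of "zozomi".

"zozomi" ends in -i. The stems ending in -i (razmi → razmius, valleldi → valleldius, vahi → vahius) add -us.
So zozomi → zozomius.

zozomius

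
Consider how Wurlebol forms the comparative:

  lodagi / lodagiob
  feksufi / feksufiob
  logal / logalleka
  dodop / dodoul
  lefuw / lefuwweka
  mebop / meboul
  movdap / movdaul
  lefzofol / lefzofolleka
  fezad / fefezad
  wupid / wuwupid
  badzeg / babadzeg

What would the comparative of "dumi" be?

dumiob

"dumi" ends in -i. The stems ending in -i (lodagi → lodagiob, feksufi → feksufiob) add -ob.
So dumi → dumiob.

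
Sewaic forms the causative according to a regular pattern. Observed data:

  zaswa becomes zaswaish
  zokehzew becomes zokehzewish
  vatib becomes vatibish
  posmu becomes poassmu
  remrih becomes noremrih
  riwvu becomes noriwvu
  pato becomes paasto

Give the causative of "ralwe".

noralwe

riwvu and posmu both end in -u yet inflect differently (noriwvu, poassmu), so the final letter is not what conditions the rule; the first letter is.
"ralwe" begins with r-. The stems beginning with r- (riwvu → noriwvu, remrih → noremrih) add the prefix no-.
So ralwe → noralwe.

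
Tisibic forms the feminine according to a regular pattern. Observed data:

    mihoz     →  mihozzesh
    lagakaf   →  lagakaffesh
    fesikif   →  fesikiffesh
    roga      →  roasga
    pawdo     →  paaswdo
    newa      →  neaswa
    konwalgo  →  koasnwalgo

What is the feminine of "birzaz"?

birzazzesh

"birzaz" ends in a consonant. The stems ending in a consonant (mihoz → mihozzesh, lagakaf → lagakaffesh, fesikif → fesikiffesh) double the final consonant and add -esh.
So birzaz → birzazzesh.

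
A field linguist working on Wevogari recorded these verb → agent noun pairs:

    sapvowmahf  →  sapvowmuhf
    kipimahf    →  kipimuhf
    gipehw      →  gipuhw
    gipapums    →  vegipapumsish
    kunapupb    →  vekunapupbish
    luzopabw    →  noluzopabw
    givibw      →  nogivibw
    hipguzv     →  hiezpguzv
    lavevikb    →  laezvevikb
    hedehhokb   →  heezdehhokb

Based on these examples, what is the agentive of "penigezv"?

"penigezv" has second-to-last letter 'z'. The one such stem in the data (hipguzv → hiezpguzv) inserts -ez- after the first vowel (as do lavevikb, hedehhokb), so the same rule applies.
The other patterns: stems whose second-to-last letter is 'h' change the last vowel to 'u'; stems whose second-to-last letter is 'm' or 'p' add ve- … -ish around the stem; stems whose second-to-last letter is 'b' add the prefix no-.
So penigezv → peeznigezv.

peeznigezv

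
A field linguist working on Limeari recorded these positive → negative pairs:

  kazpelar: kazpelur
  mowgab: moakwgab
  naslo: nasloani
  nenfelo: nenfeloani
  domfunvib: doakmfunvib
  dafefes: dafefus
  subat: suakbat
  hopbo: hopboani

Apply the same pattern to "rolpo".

"rolpo" ends in -o. The stems ending in -o (naslo → nasloani, hopbo → hopboani, nenfelo → nenfeloani) add -ani.
The other patterns: stems ending in -r or -s change the last vowel to 'u'; stems ending in -b or -t insert -ak- after the first vowel.
So rolpo → rolpoani.

rolpoani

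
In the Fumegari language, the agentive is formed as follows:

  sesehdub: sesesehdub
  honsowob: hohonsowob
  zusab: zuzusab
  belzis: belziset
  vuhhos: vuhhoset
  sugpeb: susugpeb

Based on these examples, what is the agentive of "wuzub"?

"wuzub" ends in -b. The stems ending in -b (sugpeb → susugpeb, zusab → zuzusab, sesehdub → sesesehdub) repeat the first consonant+vowel as a prefix.
So wuzub → wuwuzub.

wuwuzub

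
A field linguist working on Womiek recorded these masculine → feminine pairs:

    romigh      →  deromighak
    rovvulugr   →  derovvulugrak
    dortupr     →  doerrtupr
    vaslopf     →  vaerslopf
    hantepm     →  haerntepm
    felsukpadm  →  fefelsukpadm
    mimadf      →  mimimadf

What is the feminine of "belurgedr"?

bebelurgedr

rovvulugr and dortupr both end in -r yet inflect differently (derovvulugrak, doerrtupr), so the final letter is not what conditions the rule; the second-to-last letter is.
"belurgedr" has second-to-last letter 'd'. The stems whose second-to-last letter is 'd' (felsukpadm → fefelsukpadm, mimadf → mimimadf) repeat the first consonant+vowel as a prefix.
The other patterns: stems whose second-to-last letter is 'g' add de- … -ak around the stem; stems whose second-to-last letter is 'p' insert -er- after the first vowel.
So belurgedr → bebelurgedr.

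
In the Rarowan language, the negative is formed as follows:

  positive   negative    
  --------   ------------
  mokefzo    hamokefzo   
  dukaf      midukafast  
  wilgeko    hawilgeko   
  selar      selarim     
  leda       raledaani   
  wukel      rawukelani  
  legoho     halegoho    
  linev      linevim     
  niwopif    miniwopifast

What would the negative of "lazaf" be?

milazafast

"lazaf" ends in -f. The stems ending in -f (niwopif → miniwopifast, dukaf → midukafast) add mi- … -ast around the stem.
So lazaf → milazafast.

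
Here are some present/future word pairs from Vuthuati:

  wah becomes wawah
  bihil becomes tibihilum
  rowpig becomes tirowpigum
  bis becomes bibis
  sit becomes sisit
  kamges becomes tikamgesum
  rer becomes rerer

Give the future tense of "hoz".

"hoz" has 1 vowel. The stems with 1 vowel (rer → rerer, wah → wawah, sit → sisit) repeat the first consonant+vowel as a prefix.
The other pattern: stems with 2 vowels add ti- … -um around the stem.
So hoz → hohoz.

hohoz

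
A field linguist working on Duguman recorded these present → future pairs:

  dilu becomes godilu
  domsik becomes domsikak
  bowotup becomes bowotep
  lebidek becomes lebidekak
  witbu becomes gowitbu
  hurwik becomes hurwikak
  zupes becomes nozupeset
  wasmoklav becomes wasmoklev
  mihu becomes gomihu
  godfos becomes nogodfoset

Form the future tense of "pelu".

gopelu

zupes and lebidek both have last vowel 'e' yet inflect differently (nozupeset, lebidekak), so the last vowel is not what conditions the rule; the final letter is.
"pelu" ends in -u. The stems ending in -u (witbu → gowitbu, dilu → godilu, mihu → gomihu) add the prefix go-.
The other patterns: stems ending in -s add no- … -et around the stem; stems ending in -k add -ak; stems ending in -p or -v change the last vowel to 'e'.
So pelu → gopelu.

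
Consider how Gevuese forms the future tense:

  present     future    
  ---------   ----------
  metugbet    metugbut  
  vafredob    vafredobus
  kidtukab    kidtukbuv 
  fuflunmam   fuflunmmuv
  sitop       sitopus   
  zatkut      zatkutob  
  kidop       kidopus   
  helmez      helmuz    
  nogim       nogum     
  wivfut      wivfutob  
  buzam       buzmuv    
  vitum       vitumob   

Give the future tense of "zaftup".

zaftupob

"zaftup" has last vowel 'u'. The stems whose last vowel is 'u' (wivfut → wivfutob, zatkut → zatkutob, vitum → vitumob) add -ob.
The other patterns: stems whose last vowel is 'e' or 'i' change the last vowel to 'u'; stems whose last vowel is 'o' add -us; stems whose last vowel is 'a' delete the last vowel and add -uv.
So zaftup → zaftupob.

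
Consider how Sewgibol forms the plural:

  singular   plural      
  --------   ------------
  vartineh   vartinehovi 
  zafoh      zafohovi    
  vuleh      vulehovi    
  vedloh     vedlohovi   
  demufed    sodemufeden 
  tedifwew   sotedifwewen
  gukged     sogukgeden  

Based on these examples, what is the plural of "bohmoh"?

bohmohovi

"bohmoh" ends in -h. The stems ending in -h (vartineh → vartinehovi, zafoh → zafohovi, vuleh → vulehovi) add -ovi.
The other pattern: stems ending in -d or -w add so- … -en around the stem.
So bohmoh → bohmohovi.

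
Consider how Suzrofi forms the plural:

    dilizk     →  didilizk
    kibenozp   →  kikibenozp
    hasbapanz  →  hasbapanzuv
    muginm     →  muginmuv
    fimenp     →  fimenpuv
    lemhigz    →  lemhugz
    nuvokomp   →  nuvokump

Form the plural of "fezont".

kibenozp and fimenp both end in -p yet inflect differently (kikibenozp, fimenpuv), so the final letter is not what conditions the rule; the second-to-last letter is.
"fezont" has second-to-last letter 'n'. The stems whose second-to-last letter is 'n' (hasbapanz → hasbapanzuv, muginm → muginmuv, fimenp → fimenpuv) add -uv.
So fezont → fezontuv.

fezontuv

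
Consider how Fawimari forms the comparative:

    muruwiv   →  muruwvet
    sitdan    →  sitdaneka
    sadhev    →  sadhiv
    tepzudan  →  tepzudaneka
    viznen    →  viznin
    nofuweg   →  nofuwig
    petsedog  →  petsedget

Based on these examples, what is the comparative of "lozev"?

loziv

nofuweg and petsedog both end in -g yet inflect differently (nofuwig, petsedget), so the final letter is not what conditions the rule; the last vowel is.
"lozev" has last vowel 'e'. The stems whose last vowel is 'e' (sadhev → sadhiv, viznen → viznin, nofuweg → nofuwig) change the last vowel to 'i'.
So lozev → loziv.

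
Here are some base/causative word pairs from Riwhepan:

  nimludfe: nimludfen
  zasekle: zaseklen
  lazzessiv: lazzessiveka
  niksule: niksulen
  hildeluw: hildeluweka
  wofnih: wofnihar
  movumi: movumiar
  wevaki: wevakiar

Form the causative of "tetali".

tetaliar

lazzessiv and wevaki both have last vowel 'i' yet inflect differently (lazzessiveka, wevakiar), so the last vowel is not what conditions the rule; the final letter is.
"tetali" ends in -i. The stems ending in -i (wevaki → wevakiar, movumi → movumiar) add -ar.
The other patterns: stems ending in -e drop the final letter and add -en; stems ending in -v or -w add -eka.
So tetali → tetaliar.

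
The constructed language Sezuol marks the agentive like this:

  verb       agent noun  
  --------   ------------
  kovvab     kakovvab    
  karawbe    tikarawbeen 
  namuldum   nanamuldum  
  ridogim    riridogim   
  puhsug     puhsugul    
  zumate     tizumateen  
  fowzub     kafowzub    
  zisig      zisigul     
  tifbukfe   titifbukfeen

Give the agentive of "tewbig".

puhsug and namuldum both have last vowel 'u' yet inflect differently (puhsugul, nanamuldum), so the last vowel is not what conditions the rule; the final letter is.
"tewbig" ends in -g. The stems ending in -g (puhsug → puhsugul, zisig → zisigul) add -ul.
The other patterns: stems ending in -m repeat the first consonant+vowel as a prefix; stems ending in -b add the prefix ka-; stems ending in -e add ti- … -en around the stem.
So tewbig → tewbigul.

tewbigul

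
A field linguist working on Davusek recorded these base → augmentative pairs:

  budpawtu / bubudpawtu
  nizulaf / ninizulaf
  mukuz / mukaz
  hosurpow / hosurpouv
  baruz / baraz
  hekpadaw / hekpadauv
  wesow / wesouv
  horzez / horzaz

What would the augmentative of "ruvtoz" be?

baruz and budpawtu both have last vowel 'u' yet inflect differently (baraz, bubudpawtu), so the last vowel is not what conditions the rule; the final letter is.
"ruvtoz" ends in -z. The stems ending in -z (baruz → baraz, mukuz → mukaz, horzez → horzaz) change the last vowel to 'a'.
So ruvtoz → ruvtaz.

ruvtaz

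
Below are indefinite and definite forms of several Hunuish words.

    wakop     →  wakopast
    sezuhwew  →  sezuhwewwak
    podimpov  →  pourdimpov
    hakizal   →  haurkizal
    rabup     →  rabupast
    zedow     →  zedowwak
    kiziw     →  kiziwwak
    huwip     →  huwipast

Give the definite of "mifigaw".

wakop and zedow both have last vowel 'o' yet inflect differently (wakopast, zedowwak), so the last vowel is not what conditions the rule; the final letter is.
"mifigaw" ends in -w. The stems ending in -w (sezuhwew → sezuhwewwak, zedow → zedowwak, kiziw → kiziwwak) double the final consonant and add -ak.
The other patterns: stems ending in -p add -ast; stems ending in -l or -v insert -ur- after the first vowel.
So mifigaw → mifigawwak.

mifigawwak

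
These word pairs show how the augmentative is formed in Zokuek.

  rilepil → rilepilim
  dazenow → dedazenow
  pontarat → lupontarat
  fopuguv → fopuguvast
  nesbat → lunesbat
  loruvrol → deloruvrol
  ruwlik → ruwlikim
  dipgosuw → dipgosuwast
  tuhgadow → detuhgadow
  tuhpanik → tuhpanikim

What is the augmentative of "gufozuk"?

"gufozuk" has last vowel 'u'. The stems whose last vowel is 'u' (fopuguv → fopuguvast, dipgosuw → dipgosuwast) add -ast.
So gufozuk → gufozukast.

gufozukast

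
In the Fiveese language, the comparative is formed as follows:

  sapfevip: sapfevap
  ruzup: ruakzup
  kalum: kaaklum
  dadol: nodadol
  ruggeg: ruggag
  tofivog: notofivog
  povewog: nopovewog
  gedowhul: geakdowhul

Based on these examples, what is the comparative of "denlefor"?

povewog and ruggeg both end in -g yet inflect differently (nopovewog, ruggag), so the final letter is not what conditions the rule; the last vowel is.
"denlefor" has last vowel 'o'. The stems whose last vowel is 'o' (povewog → nopovewog, dadol → nodadol, tofivog → notofivog) add the prefix no-.
So denlefor → nodenlefor.

nodenlefor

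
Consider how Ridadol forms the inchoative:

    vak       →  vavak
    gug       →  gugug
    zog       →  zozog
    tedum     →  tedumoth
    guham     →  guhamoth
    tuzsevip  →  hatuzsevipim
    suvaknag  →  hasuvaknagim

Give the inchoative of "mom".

gug and suvaknag both end in -g yet inflect differently (gugug, hasuvaknagim), so the final letter is not what conditions the rule; the number of vowels is.
"mom" has 1 vowel. The stems with 1 vowel (vak → vavak, gug → gugug, zog → zozog) repeat the first consonant+vowel as a prefix.
So mom → momom.

momom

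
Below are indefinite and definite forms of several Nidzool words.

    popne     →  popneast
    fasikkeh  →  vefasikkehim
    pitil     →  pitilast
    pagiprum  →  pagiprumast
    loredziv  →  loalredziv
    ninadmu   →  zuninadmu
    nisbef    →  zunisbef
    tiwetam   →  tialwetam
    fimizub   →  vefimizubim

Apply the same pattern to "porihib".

"porihib" begins with p-. The stems beginning with p- (popne → popneast, pagiprum → pagiprumast, pitil → pitilast) add -ast.
The other patterns: stems beginning with f- add ve- … -im around the stem; stems beginning with n- add the prefix zu-; stems beginning with l- or t- insert -al- after the first vowel.
So porihib → porihibast.

porihibast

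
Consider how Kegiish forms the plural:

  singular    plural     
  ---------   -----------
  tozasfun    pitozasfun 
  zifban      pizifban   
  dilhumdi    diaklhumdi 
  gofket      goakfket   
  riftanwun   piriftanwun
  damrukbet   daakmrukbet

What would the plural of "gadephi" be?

"gadephi" ends in -i. The one such stem in the data (dilhumdi → diaklhumdi) inserts -ak- after the first vowel (as do gofket, damrukbet), so the same rule applies.
The other pattern: stems ending in -n add the prefix pi-.
So gadephi → gaakdephi.

gaakdephi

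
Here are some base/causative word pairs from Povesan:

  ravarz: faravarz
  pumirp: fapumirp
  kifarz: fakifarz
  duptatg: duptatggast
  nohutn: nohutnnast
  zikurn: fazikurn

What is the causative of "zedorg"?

fazedorg

zikurn and nohutn both end in -n yet inflect differently (fazikurn, nohutnnast), so the final letter is not what conditions the rule; the second-to-last letter is.
"zedorg" has second-to-last letter 'r'. The stems whose second-to-last letter is 'r' (ravarz → faravarz, kifarz → fakifarz, zikurn → fazikurn) add the prefix fa-.
So zedorg → fazedorg.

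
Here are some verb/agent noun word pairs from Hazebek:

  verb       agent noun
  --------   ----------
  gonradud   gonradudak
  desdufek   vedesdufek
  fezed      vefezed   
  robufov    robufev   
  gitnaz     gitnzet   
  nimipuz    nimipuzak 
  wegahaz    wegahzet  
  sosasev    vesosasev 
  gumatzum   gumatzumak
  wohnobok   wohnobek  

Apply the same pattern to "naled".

wohnobok and desdufek both end in -k yet inflect differently (wohnobek, vedesdufek), so the final letter is not what conditions the rule; the last vowel is.
"naled" has last vowel 'e'. The stems whose last vowel is 'e' (fezed → vefezed, desdufek → vedesdufek, sosasev → vesosasev) add the prefix ve-.
The other patterns: stems whose last vowel is 'o' change the last vowel to 'e'; stems whose last vowel is 'a' delete the last vowel and add -et; stems whose last vowel is 'u' add -ak.
So naled → venaled.

venaled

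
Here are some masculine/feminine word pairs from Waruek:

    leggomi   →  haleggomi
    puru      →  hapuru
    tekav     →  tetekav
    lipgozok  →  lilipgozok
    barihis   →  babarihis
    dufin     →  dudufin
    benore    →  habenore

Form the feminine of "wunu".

hawunu

leggomi and barihis both have last vowel 'i' yet inflect differently (haleggomi, babarihis), so the last vowel is not what conditions the rule; whether the stem ends in a vowel or a consonant is.
"wunu" ends in a vowel. The stems ending in a vowel (leggomi → haleggomi, benore → habenore, puru → hapuru) add the prefix ha-.
So wunu → hawunu.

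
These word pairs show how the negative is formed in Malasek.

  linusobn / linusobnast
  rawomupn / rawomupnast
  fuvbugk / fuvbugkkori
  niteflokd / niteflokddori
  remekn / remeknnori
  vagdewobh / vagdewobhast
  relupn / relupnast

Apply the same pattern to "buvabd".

buvabdast

linusobn and remekn both end in -n yet inflect differently (linusobnast, remeknnori), so the final letter is not what conditions the rule; the second-to-last letter is.
"buvabd" has second-to-last letter 'b'. The stems whose second-to-last letter is 'b' (linusobn → linusobnast, vagdewobh → vagdewobhast) add -ast.
So buvabd → buvabdast.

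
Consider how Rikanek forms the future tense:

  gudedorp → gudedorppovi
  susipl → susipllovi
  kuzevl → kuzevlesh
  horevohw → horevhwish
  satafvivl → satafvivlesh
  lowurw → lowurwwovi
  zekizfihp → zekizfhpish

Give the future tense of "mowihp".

mowhpish

satafvivl and susipl both end in -l yet inflect differently (satafvivlesh, susipllovi), so the final letter is not what conditions the rule; the second-to-last letter is.
"mowihp" has second-to-last letter 'h'. The stems whose second-to-last letter is 'h' (horevohw → horevhwish, zekizfihp → zekizfhpish) delete the last vowel and add -ish.
So mowihp → mowhpish.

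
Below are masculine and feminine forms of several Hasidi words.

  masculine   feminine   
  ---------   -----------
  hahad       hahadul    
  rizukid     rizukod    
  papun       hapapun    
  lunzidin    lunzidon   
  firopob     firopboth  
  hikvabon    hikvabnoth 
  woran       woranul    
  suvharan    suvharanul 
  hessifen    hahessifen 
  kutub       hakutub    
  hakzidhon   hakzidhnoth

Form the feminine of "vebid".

vebod

hikvabon and suvharan both end in -n yet inflect differently (hikvabnoth, suvharanul), so the final letter is not what conditions the rule; the last vowel is.
"vebid" has last vowel 'i'. The stems whose last vowel is 'i' (rizukid → rizukod, lunzidin → lunzidon) change the last vowel to 'o'.
The other patterns: stems whose last vowel is 'o' delete the last vowel and add -oth; stems whose last vowel is 'a' add -ul; stems whose last vowel is 'e' or 'u' add the prefix ha-.
So vebid → vebod.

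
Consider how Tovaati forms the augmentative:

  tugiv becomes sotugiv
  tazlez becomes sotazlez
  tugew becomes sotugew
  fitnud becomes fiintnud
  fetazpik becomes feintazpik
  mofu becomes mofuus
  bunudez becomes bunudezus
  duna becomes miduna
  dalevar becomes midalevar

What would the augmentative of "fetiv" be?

feintiv

"fetiv" begins with f-. The stems beginning with f- (fitnud → fiintnud, fetazpik → feintazpik) insert -in- after the first vowel.
The other patterns: stems beginning with t- add the prefix so-; stems beginning with b- or m- add -us; stems beginning with d- add the prefix mi-.
So fetiv → feintiv.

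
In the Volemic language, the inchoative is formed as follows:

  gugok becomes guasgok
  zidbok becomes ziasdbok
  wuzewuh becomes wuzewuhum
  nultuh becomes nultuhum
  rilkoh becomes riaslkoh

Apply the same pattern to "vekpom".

"vekpom" has last vowel 'o'. The stems whose last vowel is 'o' (gugok → guasgok, rilkoh → riaslkoh, zidbok → ziasdbok) insert -as- after the first vowel.
So vekpom → veaskpom.

veaskpom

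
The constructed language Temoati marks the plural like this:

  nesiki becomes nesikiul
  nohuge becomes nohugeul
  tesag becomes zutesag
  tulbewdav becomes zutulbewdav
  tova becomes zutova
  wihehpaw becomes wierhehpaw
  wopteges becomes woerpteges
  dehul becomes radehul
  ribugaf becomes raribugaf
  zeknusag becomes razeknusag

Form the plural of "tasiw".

tesag and zeknusag both end in -g yet inflect differently (zutesag, razeknusag), so the final letter is not what conditions the rule; the first letter is.
"tasiw" begins with t-. The stems beginning with t- (tesag → zutesag, tulbewdav → zutulbewdav, tova → zutova) add the prefix zu-.
The other patterns: stems beginning with n- add -ul; stems beginning with w- insert -er- after the first vowel; stems beginning with d-, r- or z- add the prefix ra-.
So tasiw → zutasiw.

zutasiw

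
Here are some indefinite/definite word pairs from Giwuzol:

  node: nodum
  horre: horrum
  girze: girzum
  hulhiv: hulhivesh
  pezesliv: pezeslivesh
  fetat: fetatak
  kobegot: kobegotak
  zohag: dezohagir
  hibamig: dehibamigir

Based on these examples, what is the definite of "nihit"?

nihitak

"nihit" ends in -t. The stems ending in -t (fetat → fetatak, kobegot → kobegotak) add -ak.
The other patterns: stems ending in -e drop the final letter and add -um; stems ending in -v add -esh; stems ending in -g add de- … -ir around the stem.
So nihit → nihitak.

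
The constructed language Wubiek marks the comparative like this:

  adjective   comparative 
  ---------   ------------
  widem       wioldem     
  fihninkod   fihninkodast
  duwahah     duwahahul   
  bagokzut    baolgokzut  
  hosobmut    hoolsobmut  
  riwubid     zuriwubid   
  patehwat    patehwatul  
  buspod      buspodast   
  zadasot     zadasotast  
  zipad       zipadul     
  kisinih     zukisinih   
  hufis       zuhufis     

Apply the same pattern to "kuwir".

patehwat and bagokzut both end in -t yet inflect differently (patehwatul, baolgokzut), so the final letter is not what conditions the rule; the last vowel is.
"kuwir" has last vowel 'i'. The stems whose last vowel is 'i' (riwubid → zuriwubid, hufis → zuhufis, kisinih → zukisinih) add the prefix zu-.
The other patterns: stems whose last vowel is 'a' add -ul; stems whose last vowel is 'e' or 'u' insert -ol- after the first vowel; stems whose last vowel is 'o' add -ast.
So kuwir → zukuwir.

zukuwir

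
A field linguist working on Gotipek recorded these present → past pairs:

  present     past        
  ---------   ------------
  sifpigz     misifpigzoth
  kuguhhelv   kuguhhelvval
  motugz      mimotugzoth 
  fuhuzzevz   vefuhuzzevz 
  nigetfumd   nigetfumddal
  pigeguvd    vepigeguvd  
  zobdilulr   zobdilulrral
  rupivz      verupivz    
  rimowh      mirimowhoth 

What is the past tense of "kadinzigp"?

"kadinzigp" has second-to-last letter 'g'. The stems whose second-to-last letter is 'g' (sifpigz → misifpigzoth, motugz → mimotugzoth) add mi- … -oth around the stem.
So kadinzigp → mikadinzigpoth.

mikadinzigpoth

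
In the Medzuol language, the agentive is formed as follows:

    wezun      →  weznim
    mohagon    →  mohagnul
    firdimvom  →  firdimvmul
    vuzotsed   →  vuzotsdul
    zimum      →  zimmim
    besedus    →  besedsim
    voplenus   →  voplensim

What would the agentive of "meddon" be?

zimum and firdimvom both end in -m yet inflect differently (zimmim, firdimvmul), so the final letter is not what conditions the rule; the last vowel is.
"meddon" has last vowel 'o'. The stems whose last vowel is 'o' (firdimvom → firdimvmul, mohagon → mohagnul) delete the last vowel and add -ul.
The other pattern: stems whose last vowel is 'u' delete the last vowel and add -im.
So meddon → meddnul.

meddnul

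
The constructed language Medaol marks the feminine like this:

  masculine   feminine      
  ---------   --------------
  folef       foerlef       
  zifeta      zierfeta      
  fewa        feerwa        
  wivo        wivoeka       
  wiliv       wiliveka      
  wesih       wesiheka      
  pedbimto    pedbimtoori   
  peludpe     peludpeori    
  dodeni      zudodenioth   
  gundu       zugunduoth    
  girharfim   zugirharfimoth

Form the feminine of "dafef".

wivo and pedbimto both end in -o yet inflect differently (wivoeka, pedbimtoori), so the final letter is not what conditions the rule; the first letter is.
"dafef" begins with d-. The one such stem in the data (dodeni → zudodenioth) adds zu- … -oth around the stem, so the same rule applies.
So dafef → zudafefoth.

zudafefoth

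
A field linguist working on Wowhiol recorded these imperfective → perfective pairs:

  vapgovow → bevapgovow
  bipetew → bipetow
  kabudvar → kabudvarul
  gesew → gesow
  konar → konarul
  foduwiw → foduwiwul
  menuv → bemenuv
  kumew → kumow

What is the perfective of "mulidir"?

mulidirul

bipetew and foduwiw both end in -w yet inflect differently (bipetow, foduwiwul), so the final letter is not what conditions the rule; the last vowel is.
"mulidir" has last vowel 'i'. The one such stem in the data (foduwiw → foduwiwul) adds -ul, so the same rule applies.
The other patterns: stems whose last vowel is 'e' change the last vowel to 'o'; stems whose last vowel is 'o' or 'u' add the prefix be-.
So mulidir → mulidirul.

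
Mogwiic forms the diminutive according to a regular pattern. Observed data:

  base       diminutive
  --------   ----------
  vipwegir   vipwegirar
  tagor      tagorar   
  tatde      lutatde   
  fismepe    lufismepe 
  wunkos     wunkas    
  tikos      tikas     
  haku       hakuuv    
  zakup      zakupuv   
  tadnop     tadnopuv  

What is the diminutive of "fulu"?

tagor and wunkos both have last vowel 'o' yet inflect differently (tagorar, wunkas), so the last vowel is not what conditions the rule; the final letter is.
"fulu" ends in -u. The one such stem in the data (haku → hakuuv) adds -uv, so the same rule applies.
The other patterns: stems ending in -r add -ar; stems ending in -e add the prefix lu-; stems ending in -s change the last vowel to 'a'.
So fulu → fuluuv.

fuluuv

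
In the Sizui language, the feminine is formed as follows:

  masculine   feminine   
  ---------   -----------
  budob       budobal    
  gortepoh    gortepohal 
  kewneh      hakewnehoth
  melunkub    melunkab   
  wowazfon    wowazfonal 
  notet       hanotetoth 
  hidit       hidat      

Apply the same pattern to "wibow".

wibowal

"wibow" has last vowel 'o'. The stems whose last vowel is 'o' (wowazfon → wowazfonal, gortepoh → gortepohal, budob → budobal) add -al.
So wibow → wibowal.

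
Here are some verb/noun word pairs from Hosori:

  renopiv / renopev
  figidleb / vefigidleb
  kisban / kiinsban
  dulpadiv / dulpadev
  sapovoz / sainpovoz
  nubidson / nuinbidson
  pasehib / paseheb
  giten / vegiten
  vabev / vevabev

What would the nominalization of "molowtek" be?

vemolowtek

"molowtek" has last vowel 'e'. The stems whose last vowel is 'e' (vabev → vevabev, figidleb → vefigidleb, giten → vegiten) add the prefix ve-.
So molowtek → vemolowtek.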